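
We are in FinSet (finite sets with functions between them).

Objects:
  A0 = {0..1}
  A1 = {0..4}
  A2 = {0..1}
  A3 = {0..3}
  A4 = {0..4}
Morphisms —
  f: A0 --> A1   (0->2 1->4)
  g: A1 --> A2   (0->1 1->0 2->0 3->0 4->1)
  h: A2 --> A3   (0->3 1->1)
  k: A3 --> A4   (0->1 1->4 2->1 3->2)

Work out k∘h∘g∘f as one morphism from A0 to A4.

  0 f-->2 g-->0 h-->3 k-->2
  1 f-->4 g-->1 h-->1 k-->4
result: (0->2 1->4)

Answer: (0->2 1->4)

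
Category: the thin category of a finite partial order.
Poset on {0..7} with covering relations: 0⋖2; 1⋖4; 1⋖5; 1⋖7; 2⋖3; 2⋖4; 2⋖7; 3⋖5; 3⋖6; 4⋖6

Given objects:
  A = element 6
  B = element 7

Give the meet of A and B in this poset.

Answer: NO MEET EXISTS

Work:
Lower bounds of A=6 and B=7: {0,1,2}
  maximal lower bounds 1 and 2 are incomparable: neither 1≤2 nor 2≤1
→ no greatest lower bound exists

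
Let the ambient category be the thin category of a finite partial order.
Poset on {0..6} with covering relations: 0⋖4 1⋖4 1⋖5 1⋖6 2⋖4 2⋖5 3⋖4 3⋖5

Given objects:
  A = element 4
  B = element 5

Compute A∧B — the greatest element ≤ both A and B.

{x : x≤A ∧ x≤B} = {1,2,3}  (A=4, B=5)
  maximal lower bounds 1 and 2 are incomparable: neither 1≤2 nor 2≤1
→ no greatest lower bound exists

Answer: NO MEET EXISTS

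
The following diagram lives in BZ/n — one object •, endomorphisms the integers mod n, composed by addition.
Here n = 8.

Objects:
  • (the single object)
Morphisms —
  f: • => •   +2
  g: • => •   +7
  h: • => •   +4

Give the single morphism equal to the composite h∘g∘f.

  0 +2≡2 +7≡1 +4≡5  (mod 8)
composite: +5

Answer: +5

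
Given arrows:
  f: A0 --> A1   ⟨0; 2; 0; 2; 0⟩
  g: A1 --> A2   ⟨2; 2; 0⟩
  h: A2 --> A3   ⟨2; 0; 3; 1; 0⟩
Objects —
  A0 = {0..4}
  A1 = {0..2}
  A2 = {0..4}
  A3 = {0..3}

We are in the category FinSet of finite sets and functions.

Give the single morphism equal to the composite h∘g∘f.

Answer: ⟨3; 2; 3; 2; 3⟩

Trace:
  0 f-->0 g-->2 h-->3
  1 f-->2 g-->0 h-->2
  2 f-->0 g-->2 h-->3
  3 f-->2 g-->0 h-->2
  4 f-->0 g-->2 h-->3
result: ⟨3; 2; 3; 2; 3⟩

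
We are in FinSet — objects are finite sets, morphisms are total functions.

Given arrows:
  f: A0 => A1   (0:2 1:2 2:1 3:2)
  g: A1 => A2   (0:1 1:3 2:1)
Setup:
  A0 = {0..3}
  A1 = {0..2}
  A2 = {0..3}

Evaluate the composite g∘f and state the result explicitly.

  0 f=>2 g=>1
  1 f=>2 g=>1
  2 f=>1 g=>3
  3 f=>2 g=>1
⟦path⟧: (0:1 1:1 2:3 3:1)

Answer: (0:1 1:1 2:3 3:1)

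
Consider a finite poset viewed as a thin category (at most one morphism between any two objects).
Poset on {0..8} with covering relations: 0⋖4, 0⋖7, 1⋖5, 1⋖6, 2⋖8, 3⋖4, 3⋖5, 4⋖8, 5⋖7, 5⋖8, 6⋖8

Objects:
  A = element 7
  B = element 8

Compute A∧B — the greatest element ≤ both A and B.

Common predecessors of 7,8: {0,1,3,5}
  maximal lower bounds 0 and 5 are incomparable: neither 0<=5 nor 5<=0
→ no greatest lower bound exists

Answer: NO MEET EXISTS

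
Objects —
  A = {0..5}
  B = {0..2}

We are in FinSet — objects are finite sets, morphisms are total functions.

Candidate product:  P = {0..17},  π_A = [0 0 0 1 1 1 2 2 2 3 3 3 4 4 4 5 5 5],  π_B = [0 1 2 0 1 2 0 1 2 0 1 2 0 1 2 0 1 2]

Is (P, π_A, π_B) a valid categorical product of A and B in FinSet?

|A|·|B| = 6·3 = 18;  |P| = 18
Check the pairing map k ↦ (π_A(k), π_B(k)):
  0 -> (0,0)
  1 -> (0,1)
  2 -> (0,2)
  3 -> (1,0)
  4 -> (1,1)
  5 -> (1,2)
  6 -> (2,0)
  7 -> (2,1)
  8 -> (2,2)
  9 -> (3,0)
  10 -> (3,1)
  11 -> (3,2)
  12 -> (4,0)
  13 -> (4,1)
  14 -> (4,2)
  15 -> (5,0)
  16 -> (5,1)
  17 -> (5,2)
distinct pairs in image: 18 / 18 needed
  → bijection onto A×B; projections well-typed.

Answer: VALID PRODUCT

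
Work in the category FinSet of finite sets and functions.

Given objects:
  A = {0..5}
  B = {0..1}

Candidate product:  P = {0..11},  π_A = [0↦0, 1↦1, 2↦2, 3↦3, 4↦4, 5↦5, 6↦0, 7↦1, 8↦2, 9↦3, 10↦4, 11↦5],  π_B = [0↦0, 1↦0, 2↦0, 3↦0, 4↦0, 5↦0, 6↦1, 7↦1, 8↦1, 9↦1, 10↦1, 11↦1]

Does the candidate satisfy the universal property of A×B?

Answer: VALID PRODUCT

Trace:
|A|·|B| = 6·2 = 12;  |P| = 12
Check the pairing map k ↦ (π_A(k), π_B(k)):
  0 ↦ (0,0)
  1 ↦ (1,0)
  2 ↦ (2,0)
  3 ↦ (3,0)
  4 ↦ (4,0)
  5 ↦ (5,0)
  6 ↦ (0,1)
  7 ↦ (1,1)
  8 ↦ (2,1)
  9 ↦ (3,1)
  10 ↦ (4,1)
  11 ↦ (5,1)
distinct pairs in image: 12 / 12 needed
  → bijection onto A×B; projections well-typed.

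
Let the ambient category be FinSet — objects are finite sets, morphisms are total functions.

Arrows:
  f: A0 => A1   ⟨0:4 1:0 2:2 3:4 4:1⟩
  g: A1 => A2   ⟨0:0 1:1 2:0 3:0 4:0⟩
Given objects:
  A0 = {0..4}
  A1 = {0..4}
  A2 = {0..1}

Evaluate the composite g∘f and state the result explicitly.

Answer: ⟨0:0 1:0 2:0 3:0 4:1⟩

Trace:
  0 f=>4 g=>0
  1 f=>0 g=>0
  2 f=>2 g=>0
  3 f=>4 g=>0
  4 f=>1 g=>1
composite: ⟨0:0 1:0 2:0 3:0 4:1⟩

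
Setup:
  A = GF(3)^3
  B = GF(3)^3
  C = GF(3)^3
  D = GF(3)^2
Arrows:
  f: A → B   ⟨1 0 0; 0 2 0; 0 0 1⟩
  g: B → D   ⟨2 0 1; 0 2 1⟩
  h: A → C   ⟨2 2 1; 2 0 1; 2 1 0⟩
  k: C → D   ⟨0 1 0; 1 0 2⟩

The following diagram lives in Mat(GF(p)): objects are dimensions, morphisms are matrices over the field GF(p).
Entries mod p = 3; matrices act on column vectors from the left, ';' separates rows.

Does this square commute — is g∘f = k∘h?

1) trace f;g:
  e0=[1,0,0] f→[1,0,0] g→[2,0]
  e1=[0,1,0] f→[0,2,0] g→[0,1]
  e2=[0,0,1] f→[0,0,1] g→[1,1]
  composite₁ = ⟨2 0 1; 0 1 1⟩
2) trace h;k:
  e0=[1,0,0] h→[2,2,2] k→[2,0]
  e1=[0,1,0] h→[2,0,1] k→[0,1]
  e2=[0,0,1] h→[1,1,0] k→[1,1]
  composite₂ = ⟨2 0 1; 0 1 1⟩
Equal? same morphism ✓

Answer: COMMUTES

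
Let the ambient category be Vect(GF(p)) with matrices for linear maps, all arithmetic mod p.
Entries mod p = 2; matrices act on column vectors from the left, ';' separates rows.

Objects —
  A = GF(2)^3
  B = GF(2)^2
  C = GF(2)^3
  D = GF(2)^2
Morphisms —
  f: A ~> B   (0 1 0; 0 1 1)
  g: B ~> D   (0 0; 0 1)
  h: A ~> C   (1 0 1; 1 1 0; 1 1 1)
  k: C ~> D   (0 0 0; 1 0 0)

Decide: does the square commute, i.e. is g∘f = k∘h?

Path 1 = f;g:
  e0=(1,0,0) f~>(0,0) g~>(0,0)
  e1=(0,1,0) f~>(1,1) g~>(0,1)
  e2=(0,0,1) f~>(0,1) g~>(0,1)
  ⟦path⟧₁ = (0 0 0; 0 1 1)
Path 2 = h;k:
  e0=(1,0,0) h~>(1,1,1) k~>(0,1)
  e1=(0,1,0) h~>(0,1,1) k~>(0,0)
  e2=(0,0,1) h~>(1,0,1) k~>(0,1)
  ⟦path⟧₂ = (0 0 0; 1 0 1)
Equal? NO — does not commute

Answer: DOES NOT COMMUTE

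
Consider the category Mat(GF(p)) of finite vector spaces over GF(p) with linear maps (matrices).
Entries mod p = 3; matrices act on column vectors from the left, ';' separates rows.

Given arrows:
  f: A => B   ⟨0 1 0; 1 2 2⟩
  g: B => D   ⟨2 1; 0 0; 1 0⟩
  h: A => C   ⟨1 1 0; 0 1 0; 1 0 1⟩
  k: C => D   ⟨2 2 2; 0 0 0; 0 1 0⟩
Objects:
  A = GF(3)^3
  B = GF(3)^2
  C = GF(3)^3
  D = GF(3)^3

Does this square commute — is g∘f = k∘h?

Along f;g (path 1):
  e0=[1,0,0] f=>[0,1] g=>[1,0,0]
  e1=[0,1,0] f=>[1,2] g=>[1,0,1]
  e2=[0,0,1] f=>[0,2] g=>[2,0,0]
  ⟦path⟧₁ = ⟨1 1 2; 0 0 0; 0 1 0⟩
Along h;k (path 2):
  e0=[1,0,0] h=>[1,0,1] k=>[1,0,0]
  e1=[0,1,0] h=>[1,1,0] k=>[1,0,1]
  e2=[0,0,1] h=>[0,0,1] k=>[2,0,0]
  ⟦path⟧₂ = ⟨1 1 2; 0 0 0; 0 1 0⟩
Equal? YES — commutes

Answer: COMMUTES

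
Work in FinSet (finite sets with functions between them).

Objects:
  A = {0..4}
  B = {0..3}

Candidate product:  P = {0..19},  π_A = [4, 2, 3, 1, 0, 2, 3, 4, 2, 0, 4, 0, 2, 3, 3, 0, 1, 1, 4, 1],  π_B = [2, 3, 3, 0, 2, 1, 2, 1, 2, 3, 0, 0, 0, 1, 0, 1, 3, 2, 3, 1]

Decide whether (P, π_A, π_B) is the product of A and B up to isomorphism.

|A|·|B| = 5·4 = 20;  |P| = 20
Check the pairing map k ↦ (π_A(k), π_B(k)):
  0 ↦ (4,2)
  1 ↦ (2,3)
  2 ↦ (3,3)
  3 ↦ (1,0)
  4 ↦ (0,2)
  5 ↦ (2,1)
  6 ↦ (3,2)
  7 ↦ (4,1)
  8 ↦ (2,2)
  9 ↦ (0,3)
  10 ↦ (4,0)
  11 ↦ (0,0)
  12 ↦ (2,0)
  13 ↦ (3,1)
  14 ↦ (3,0)
  15 ↦ (0,1)
  16 ↦ (1,3)
  17 ↦ (1,2)
  18 ↦ (4,3)
  19 ↦ (1,1)
distinct pairs in image: 20 / 20 needed
  → bijection onto A×B; projections well-typed.

Answer: VALID PRODUCT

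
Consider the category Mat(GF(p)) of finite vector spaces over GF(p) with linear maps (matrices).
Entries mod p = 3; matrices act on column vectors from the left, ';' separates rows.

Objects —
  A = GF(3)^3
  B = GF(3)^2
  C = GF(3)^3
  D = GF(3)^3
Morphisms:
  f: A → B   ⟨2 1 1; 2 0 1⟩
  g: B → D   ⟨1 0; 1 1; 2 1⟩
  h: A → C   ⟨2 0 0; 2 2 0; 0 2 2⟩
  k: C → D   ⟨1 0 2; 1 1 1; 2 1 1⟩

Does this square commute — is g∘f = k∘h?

Along f;g (path 1):
  e0=⟨1,0,0⟩ f→⟨2,2⟩ g→⟨2,1,0⟩
  e1=⟨0,1,0⟩ f→⟨1,0⟩ g→⟨1,1,2⟩
  e2=⟨0,0,1⟩ f→⟨1,1⟩ g→⟨1,2,0⟩
  ⟦path⟧₁ = ⟨2 1 1; 1 1 2; 0 2 0⟩
Along h;k (path 2):
  e0=⟨1,0,0⟩ h→⟨2,2,0⟩ k→⟨2,1,0⟩
  e1=⟨0,1,0⟩ h→⟨0,2,2⟩ k→⟨1,1,1⟩
  e2=⟨0,0,1⟩ h→⟨0,0,2⟩ k→⟨1,2,2⟩
  ⟦path⟧₂ = ⟨2 1 1; 1 1 2; 0 1 2⟩
Equal? differ; not commutative

Answer: DOES NOT COMMUTE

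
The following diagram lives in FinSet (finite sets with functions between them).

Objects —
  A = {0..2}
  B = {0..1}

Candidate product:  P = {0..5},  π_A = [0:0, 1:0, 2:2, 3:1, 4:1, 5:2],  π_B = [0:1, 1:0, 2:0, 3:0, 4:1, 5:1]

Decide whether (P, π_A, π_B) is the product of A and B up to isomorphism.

Answer: VALID PRODUCT

Derivation:
|A|·|B| = 3·2 = 6;  |P| = 6
Check the pairing map k ↦ (π_A(k), π_B(k)):
  0 : (0,1)
  1 : (0,0)
  2 : (2,0)
  3 : (1,0)
  4 : (1,1)
  5 : (2,1)
distinct pairs in image: 6 / 6 needed
  → bijection onto A×B; projections well-typed.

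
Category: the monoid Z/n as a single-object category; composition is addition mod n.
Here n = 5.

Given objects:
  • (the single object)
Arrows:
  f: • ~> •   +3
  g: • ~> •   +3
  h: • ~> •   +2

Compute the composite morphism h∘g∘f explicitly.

Answer: +3

Derivation:
  0 +3≡3 +3≡1 +2≡3  (mod 5)
result: +3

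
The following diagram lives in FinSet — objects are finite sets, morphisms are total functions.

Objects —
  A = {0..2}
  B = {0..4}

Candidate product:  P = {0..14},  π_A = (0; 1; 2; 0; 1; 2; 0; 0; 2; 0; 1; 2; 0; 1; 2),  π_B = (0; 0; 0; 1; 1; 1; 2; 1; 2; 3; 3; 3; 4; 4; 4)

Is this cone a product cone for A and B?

Answer: NOT A VALID PRODUCT — duplicate pair at indices 3,7

Trace:
|A|·|B| = 3·5 = 15;  |P| = 15
Check the pairing map k ↦ (π_A(k), π_B(k)):
  0 ↦ (0,0)
  1 ↦ (1,0)
  2 ↦ (2,0)
  3 ↦ (0,1)
  4 ↦ (1,1)
  5 ↦ (2,1)
  6 ↦ (0,2)
  7 ↦ (0,1)  ✗ repeats pair of k=3
  8 ↦ (2,2)
  9 ↦ (0,3)
  10 ↦ (1,3)
  11 ↦ (2,3)
  12 ↦ (0,4)
  13 ↦ (1,4)
  14 ↦ (2,4)
distinct pairs in image: 14 / 15 needed
  → (0,1) hit at k=3 and k=7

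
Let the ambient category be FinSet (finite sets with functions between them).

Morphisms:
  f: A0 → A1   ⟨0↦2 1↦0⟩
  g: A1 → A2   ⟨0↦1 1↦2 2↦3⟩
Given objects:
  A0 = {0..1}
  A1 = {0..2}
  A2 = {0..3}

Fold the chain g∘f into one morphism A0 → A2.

  0 f→2 g→3
  1 f→0 g→1
composite: ⟨0↦3 1↦1⟩

Answer: ⟨0↦3 1↦1⟩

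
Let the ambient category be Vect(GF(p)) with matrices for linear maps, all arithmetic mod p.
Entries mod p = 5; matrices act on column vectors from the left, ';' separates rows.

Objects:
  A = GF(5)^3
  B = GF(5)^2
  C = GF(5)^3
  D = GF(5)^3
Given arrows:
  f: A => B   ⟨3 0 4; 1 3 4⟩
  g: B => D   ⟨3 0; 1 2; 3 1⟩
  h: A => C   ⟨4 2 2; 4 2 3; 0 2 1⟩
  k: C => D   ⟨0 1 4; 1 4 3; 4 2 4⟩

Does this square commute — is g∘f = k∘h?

Along f;g (path 1):
  e0=[1,0,0] f=>[3,1] g=>[4,0,0]
  e1=[0,1,0] f=>[0,3] g=>[0,1,3]
  e2=[0,0,1] f=>[4,4] g=>[2,2,1]
  composite₁ = ⟨4 0 2; 0 1 2; 0 3 1⟩
Along h;k (path 2):
  e0=[1,0,0] h=>[4,4,0] k=>[4,0,4]
  e1=[0,1,0] h=>[2,2,2] k=>[0,1,0]
  e2=[0,0,1] h=>[2,3,1] k=>[2,2,3]
  composite₂ = ⟨4 0 2; 0 1 2; 4 0 3⟩
Equal? differ; not commutative

Answer: DOES NOT COMMUTE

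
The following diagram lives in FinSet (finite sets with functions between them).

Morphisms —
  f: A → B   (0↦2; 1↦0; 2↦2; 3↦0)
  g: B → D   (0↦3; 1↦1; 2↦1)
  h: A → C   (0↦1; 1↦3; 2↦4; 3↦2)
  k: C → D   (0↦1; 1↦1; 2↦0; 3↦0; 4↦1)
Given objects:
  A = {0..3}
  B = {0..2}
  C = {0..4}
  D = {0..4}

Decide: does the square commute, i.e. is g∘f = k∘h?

1) trace f;g:
  0 f→2 g→1
  1 f→0 g→3
  2 f→2 g→1
  3 f→0 g→3
  composite₁ = (0↦1; 1↦3; 2↦1; 3↦3)
2) trace h;k:
  0 h→1 k→1
  1 h→3 k→0
  2 h→4 k→1
  3 h→2 k→0
  composite₂ = (0↦1; 1↦0; 2↦1; 3↦0)
Equal? differ; not commutative

Answer: DOES NOT COMMUTE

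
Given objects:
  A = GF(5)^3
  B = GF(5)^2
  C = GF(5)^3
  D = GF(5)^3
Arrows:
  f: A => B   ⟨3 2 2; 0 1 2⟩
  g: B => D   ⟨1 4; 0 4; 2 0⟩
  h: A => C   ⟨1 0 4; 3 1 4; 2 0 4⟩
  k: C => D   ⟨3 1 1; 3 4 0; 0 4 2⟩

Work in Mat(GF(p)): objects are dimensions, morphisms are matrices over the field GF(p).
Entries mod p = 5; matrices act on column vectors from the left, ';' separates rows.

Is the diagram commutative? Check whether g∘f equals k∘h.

Answer: COMMUTES

Derivation:
Path 1 = f;g:
  e0=⟨1,0,0⟩ f=>⟨3,0⟩ g=>⟨3,0,1⟩
  e1=⟨0,1,0⟩ f=>⟨2,1⟩ g=>⟨1,4,4⟩
  e2=⟨0,0,1⟩ f=>⟨2,2⟩ g=>⟨0,3,4⟩
  result₁ = ⟨3 1 0; 0 4 3; 1 4 4⟩
Path 2 = h;k:
  e0=⟨1,0,0⟩ h=>⟨1,3,2⟩ k=>⟨3,0,1⟩
  e1=⟨0,1,0⟩ h=>⟨0,1,0⟩ k=>⟨1,4,4⟩
  e2=⟨0,0,1⟩ h=>⟨4,4,4⟩ k=>⟨0,3,4⟩
  result₂ = ⟨3 1 0; 0 4 3; 1 4 4⟩
Equal? same morphism ✓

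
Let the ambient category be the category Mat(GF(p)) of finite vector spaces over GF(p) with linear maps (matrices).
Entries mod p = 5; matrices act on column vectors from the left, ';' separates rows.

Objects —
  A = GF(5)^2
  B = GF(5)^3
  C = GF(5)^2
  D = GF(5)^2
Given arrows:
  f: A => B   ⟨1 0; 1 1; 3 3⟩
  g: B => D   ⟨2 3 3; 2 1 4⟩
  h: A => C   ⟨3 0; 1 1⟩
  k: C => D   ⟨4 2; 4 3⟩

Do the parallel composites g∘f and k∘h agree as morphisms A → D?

1) trace f;g:
  e0=(1,0) f=>(1,1,3) g=>(4,0)
  e1=(0,1) f=>(0,1,3) g=>(2,3)
  composite₁ = ⟨4 2; 0 3⟩
2) trace h;k:
  e0=(1,0) h=>(3,1) k=>(4,0)
  e1=(0,1) h=>(0,1) k=>(2,3)
  composite₂ = ⟨4 2; 0 3⟩
Equal? same morphism ✓

Answer: COMMUTES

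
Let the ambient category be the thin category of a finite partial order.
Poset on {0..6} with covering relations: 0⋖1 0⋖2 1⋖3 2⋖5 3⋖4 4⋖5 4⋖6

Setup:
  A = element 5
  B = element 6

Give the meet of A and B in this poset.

Answer: A∧B = 4

Trace:
Lower bounds of A=5 and B=6: {0,1,3,4}
  0 ⊑ 4
  1 ⊑ 4
  3 ⊑ 4
  4 ⊑ 4
glb = 4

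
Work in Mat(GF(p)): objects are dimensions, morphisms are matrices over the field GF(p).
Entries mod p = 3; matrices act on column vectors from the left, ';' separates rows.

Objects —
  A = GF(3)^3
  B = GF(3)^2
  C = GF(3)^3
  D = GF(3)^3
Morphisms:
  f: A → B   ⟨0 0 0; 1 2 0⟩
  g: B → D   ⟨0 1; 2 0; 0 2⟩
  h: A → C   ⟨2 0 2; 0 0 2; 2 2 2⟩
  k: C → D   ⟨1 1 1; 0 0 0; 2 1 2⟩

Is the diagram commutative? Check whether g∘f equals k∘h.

Answer: DOES NOT COMMUTE

Work:
Path 1 = f;g:
  e0=(1,0,0) f→(0,1) g→(1,0,2)
  e1=(0,1,0) f→(0,2) g→(2,0,1)
  e2=(0,0,1) f→(0,0) g→(0,0,0)
  ⟦path⟧₁ = ⟨1 2 0; 0 0 0; 2 1 0⟩
Path 2 = h;k:
  e0=(1,0,0) h→(2,0,2) k→(1,0,2)
  e1=(0,1,0) h→(0,0,2) k→(2,0,1)
  e2=(0,0,1) h→(2,2,2) k→(0,0,1)
  ⟦path⟧₂ = ⟨1 2 0; 0 0 0; 2 1 1⟩
Equal? differ; not commutative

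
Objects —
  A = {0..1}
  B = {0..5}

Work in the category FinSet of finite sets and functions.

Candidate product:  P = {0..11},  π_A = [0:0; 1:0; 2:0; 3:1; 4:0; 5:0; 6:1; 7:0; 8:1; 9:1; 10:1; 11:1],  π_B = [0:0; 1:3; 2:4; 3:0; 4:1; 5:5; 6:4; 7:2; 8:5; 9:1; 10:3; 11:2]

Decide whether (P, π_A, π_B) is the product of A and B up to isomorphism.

Answer: VALID PRODUCT

Work:
|A|·|B| = 2·6 = 12;  |P| = 12
Check the pairing map k ↦ (π_A(k), π_B(k)):
  0 : (0,0)
  1 : (0,3)
  2 : (0,4)
  3 : (1,0)
  4 : (0,1)
  5 : (0,5)
  6 : (1,4)
  7 : (0,2)
  8 : (1,5)
  9 : (1,1)
  10 : (1,3)
  11 : (1,2)
distinct pairs in image: 12 / 12 needed
  → bijection onto A×B; projections well-typed.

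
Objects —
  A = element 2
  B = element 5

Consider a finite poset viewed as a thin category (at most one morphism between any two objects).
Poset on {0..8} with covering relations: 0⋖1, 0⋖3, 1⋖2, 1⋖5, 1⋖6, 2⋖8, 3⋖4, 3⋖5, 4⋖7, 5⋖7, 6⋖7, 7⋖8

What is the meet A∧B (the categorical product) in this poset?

Answer: A∧B = 1

Derivation:
{x : x<=A ∧ x<=B} = {0,1}  (A=2, B=5)
  0 <= 1
  1 <= 1
glb = 1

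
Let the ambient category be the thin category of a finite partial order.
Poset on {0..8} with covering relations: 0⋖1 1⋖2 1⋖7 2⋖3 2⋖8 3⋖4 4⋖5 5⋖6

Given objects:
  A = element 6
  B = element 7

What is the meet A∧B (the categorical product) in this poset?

Answer: A∧B = 1

Derivation:
Common predecessors of 6,7: {0,1}
  0 <= 1
  1 <= 1
glb = 1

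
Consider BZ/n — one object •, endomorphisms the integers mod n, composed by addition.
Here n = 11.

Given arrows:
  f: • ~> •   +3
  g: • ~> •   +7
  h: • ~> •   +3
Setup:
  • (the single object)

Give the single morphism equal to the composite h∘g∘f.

  0 +3≡3 +7≡10 +3≡2  (mod 11)
⟦path⟧: +2

Answer: +2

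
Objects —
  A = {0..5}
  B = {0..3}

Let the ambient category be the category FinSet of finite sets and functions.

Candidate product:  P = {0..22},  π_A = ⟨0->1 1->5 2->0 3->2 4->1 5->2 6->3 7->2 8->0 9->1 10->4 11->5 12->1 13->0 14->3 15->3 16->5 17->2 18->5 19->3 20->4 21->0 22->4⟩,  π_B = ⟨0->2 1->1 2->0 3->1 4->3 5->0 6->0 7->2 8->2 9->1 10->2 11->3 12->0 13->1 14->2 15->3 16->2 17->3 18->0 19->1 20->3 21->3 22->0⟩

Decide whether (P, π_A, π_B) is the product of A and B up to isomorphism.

|A|·|B| = 6·4 = 24;  |P| = 23
  → cardinalities differ; no bijection possible.

Answer: NOT A VALID PRODUCT — |P|=23 ≠ |A|·|B|=24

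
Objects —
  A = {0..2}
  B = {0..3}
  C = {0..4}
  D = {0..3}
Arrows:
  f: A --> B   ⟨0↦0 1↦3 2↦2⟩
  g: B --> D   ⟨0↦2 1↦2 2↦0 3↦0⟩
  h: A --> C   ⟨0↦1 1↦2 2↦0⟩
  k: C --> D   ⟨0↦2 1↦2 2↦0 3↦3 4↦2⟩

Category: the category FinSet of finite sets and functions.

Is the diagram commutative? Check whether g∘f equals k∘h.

1) trace f;g:
  0 f-->0 g-->2
  1 f-->3 g-->0
  2 f-->2 g-->0
  composite₁ = ⟨0↦2 1↦0 2↦0⟩
2) trace h;k:
  0 h-->1 k-->2
  1 h-->2 k-->0
  2 h-->0 k-->2
  composite₂ = ⟨0↦2 1↦0 2↦2⟩
Equal? differ; not commutative

Answer: DOES NOT COMMUTE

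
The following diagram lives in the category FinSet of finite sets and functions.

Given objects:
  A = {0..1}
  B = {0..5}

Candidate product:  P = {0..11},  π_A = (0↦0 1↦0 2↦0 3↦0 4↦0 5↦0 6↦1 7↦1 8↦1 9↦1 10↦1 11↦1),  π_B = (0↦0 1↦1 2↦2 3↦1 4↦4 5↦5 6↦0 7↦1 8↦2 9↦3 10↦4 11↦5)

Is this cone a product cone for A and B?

|A|·|B| = 2·6 = 12;  |P| = 12
Check the pairing map k ↦ (π_A(k), π_B(k)):
  0 ↦ (0,0)
  1 ↦ (0,1)
  2 ↦ (0,2)
  3 ↦ (0,1)  ✗ repeats pair of k=1
  4 ↦ (0,4)
  5 ↦ (0,5)
  6 ↦ (1,0)
  7 ↦ (1,1)
  8 ↦ (1,2)
  9 ↦ (1,3)
  10 ↦ (1,4)
  11 ↦ (1,5)
distinct pairs in image: 11 / 12 needed
  → (0,1) hit at k=1 and k=3

Answer: NOT A VALID PRODUCT — duplicate pair at indices 1,3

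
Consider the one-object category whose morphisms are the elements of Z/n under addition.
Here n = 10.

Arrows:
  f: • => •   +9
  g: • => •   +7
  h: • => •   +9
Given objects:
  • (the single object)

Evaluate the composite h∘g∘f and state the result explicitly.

Answer: +5

Derivation:
  0 +9≡9 +7≡6 +9≡5  (mod 10)
composite: +5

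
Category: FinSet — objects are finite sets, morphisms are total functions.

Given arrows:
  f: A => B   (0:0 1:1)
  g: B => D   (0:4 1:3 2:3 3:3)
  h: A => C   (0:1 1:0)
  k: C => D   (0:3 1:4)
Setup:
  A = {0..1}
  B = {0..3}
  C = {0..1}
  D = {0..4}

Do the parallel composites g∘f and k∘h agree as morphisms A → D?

Answer: COMMUTES

Derivation:
Path 1 = f;g:
  0 f=>0 g=>4
  1 f=>1 g=>3
  result₁ = (0:4 1:3)
Path 2 = h;k:
  0 h=>1 k=>4
  1 h=>0 k=>3
  result₂ = (0:4 1:3)
Equal? same morphism ✓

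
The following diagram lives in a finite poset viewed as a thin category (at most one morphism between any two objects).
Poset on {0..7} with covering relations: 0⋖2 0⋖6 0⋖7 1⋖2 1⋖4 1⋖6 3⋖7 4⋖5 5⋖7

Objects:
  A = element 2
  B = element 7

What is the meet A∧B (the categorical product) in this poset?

Answer: NO MEET EXISTS

Work:
Lower bounds of A=2 and B=7: {0,1}
  maximal lower bounds 0 and 1 are incomparable: neither 0≤1 nor 1≤0
→ no greatest lower bound exists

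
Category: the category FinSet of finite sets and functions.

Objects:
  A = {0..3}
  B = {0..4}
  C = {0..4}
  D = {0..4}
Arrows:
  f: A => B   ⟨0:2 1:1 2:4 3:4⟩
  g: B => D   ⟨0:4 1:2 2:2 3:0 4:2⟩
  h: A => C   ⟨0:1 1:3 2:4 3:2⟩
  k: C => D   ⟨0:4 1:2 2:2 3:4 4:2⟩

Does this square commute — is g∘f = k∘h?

Answer: DOES NOT COMMUTE

Trace:
1) trace f;g:
  0 f=>2 g=>2
  1 f=>1 g=>2
  2 f=>4 g=>2
  3 f=>4 g=>2
  ⟦path⟧₁ = ⟨0:2 1:2 2:2 3:2⟩
2) trace h;k:
  0 h=>1 k=>2
  1 h=>3 k=>4
  2 h=>4 k=>2
  3 h=>2 k=>2
  ⟦path⟧₂ = ⟨0:2 1:4 2:2 3:2⟩
Equal? NO — does not commute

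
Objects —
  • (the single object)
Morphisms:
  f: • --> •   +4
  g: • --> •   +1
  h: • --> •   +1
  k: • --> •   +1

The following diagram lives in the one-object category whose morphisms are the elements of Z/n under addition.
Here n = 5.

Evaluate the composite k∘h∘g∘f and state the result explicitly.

  0 +4≡4 +1≡0 +1≡1 +1≡2  (mod 5)
composite: +2

Answer: +2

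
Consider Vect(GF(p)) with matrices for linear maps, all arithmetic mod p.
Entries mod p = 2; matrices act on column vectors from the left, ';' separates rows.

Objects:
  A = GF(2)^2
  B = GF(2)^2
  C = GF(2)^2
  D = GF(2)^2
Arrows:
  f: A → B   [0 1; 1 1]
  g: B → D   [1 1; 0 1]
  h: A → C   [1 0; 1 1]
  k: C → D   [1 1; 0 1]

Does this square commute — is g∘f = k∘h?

Along f;g (path 1):
  e0=⟨1,0⟩ f→⟨0,1⟩ g→⟨1,1⟩
  e1=⟨0,1⟩ f→⟨1,1⟩ g→⟨0,1⟩
  result₁ = [1 0; 1 1]
Along h;k (path 2):
  e0=⟨1,0⟩ h→⟨1,1⟩ k→⟨0,1⟩
  e1=⟨0,1⟩ h→⟨0,1⟩ k→⟨1,1⟩
  result₂ = [0 1; 1 1]
Equal? NO — does not commute

Answer: DOES NOT COMMUTE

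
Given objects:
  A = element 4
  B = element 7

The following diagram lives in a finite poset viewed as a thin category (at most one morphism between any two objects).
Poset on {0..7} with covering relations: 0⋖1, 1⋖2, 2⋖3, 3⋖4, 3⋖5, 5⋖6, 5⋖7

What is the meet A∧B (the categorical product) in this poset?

Answer: A∧B = 3

Trace:
Common predecessors of 4,7: {0,1,2,3}
  0 ≤ 3
  1 ≤ 3
  2 ≤ 3
  3 ≤ 3
glb = 3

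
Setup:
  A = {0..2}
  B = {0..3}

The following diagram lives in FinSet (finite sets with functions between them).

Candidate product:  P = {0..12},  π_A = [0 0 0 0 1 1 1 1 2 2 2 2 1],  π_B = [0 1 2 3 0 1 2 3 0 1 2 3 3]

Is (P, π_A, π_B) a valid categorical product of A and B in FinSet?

|A|·|B| = 3·4 = 12;  |P| = 13
  → cardinalities differ; no bijection possible.

Answer: NOT A VALID PRODUCT — |P|=13 ≠ |A|·|B|=12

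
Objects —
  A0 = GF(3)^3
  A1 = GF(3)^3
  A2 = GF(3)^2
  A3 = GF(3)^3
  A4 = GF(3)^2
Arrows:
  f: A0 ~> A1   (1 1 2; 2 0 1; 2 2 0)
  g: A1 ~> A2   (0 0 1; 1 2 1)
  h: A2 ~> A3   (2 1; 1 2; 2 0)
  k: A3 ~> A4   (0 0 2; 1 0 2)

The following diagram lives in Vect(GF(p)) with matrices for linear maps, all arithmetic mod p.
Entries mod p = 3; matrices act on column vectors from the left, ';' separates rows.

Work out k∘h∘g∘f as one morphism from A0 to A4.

Answer: (2 2 0; 1 0 1)

Work:
  e0=[1,0,0] f~>[1,2,2] g~>[2,1] h~>[2,1,1] k~>[2,1]
  e1=[0,1,0] f~>[1,0,2] g~>[2,0] h~>[1,2,1] k~>[2,0]
  e2=[0,0,1] f~>[2,1,0] g~>[0,1] h~>[1,2,0] k~>[0,1]
⟦path⟧: (2 2 0; 1 0 1)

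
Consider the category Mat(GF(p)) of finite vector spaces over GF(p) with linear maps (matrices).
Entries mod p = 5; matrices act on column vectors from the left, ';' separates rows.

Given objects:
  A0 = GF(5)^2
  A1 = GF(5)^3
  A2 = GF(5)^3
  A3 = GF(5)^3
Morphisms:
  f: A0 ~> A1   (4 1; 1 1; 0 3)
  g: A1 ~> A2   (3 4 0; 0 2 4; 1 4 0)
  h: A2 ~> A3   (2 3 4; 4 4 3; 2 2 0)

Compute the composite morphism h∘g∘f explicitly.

Answer: (0 1; 1 4; 1 2)

Trace:
  e0=(1,0) f~>(4,1,0) g~>(1,2,3) h~>(0,1,1)
  e1=(0,1) f~>(1,1,3) g~>(2,4,0) h~>(1,4,2)
composite: (0 1; 1 4; 1 2)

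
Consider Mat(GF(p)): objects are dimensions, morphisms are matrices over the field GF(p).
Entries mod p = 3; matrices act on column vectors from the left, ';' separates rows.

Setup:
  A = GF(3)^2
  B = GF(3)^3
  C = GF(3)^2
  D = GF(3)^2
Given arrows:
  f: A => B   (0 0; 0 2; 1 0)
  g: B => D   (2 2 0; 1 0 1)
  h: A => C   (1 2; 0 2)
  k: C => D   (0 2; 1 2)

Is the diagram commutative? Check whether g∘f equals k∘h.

Answer: COMMUTES

Work:
Along f;g (path 1):
  e0=(1,0) f=>(0,0,1) g=>(0,1)
  e1=(0,1) f=>(0,2,0) g=>(1,0)
  composite₁ = (0 1; 1 0)
Along h;k (path 2):
  e0=(1,0) h=>(1,0) k=>(0,1)
  e1=(0,1) h=>(2,2) k=>(1,0)
  composite₂ = (0 1; 1 0)
Equal? same morphism ✓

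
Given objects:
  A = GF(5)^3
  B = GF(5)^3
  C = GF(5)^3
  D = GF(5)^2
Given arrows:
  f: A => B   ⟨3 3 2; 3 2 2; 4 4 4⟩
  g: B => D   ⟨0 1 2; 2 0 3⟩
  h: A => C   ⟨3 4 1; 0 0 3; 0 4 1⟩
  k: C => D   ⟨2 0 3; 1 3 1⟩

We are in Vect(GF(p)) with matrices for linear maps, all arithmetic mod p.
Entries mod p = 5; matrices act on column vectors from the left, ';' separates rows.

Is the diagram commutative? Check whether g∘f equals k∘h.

Answer: COMMUTES

Work:
Path 1 = f;g:
  e0=⟨1,0,0⟩ f=>⟨3,3,4⟩ g=>⟨1,3⟩
  e1=⟨0,1,0⟩ f=>⟨3,2,4⟩ g=>⟨0,3⟩
  e2=⟨0,0,1⟩ f=>⟨2,2,4⟩ g=>⟨0,1⟩
  ⟦path⟧₁ = ⟨1 0 0; 3 3 1⟩
Path 2 = h;k:
  e0=⟨1,0,0⟩ h=>⟨3,0,0⟩ k=>⟨1,3⟩
  e1=⟨0,1,0⟩ h=>⟨4,0,4⟩ k=>⟨0,3⟩
  e2=⟨0,0,1⟩ h=>⟨1,3,1⟩ k=>⟨0,1⟩
  ⟦path⟧₂ = ⟨1 0 0; 3 3 1⟩
Equal? same morphism ✓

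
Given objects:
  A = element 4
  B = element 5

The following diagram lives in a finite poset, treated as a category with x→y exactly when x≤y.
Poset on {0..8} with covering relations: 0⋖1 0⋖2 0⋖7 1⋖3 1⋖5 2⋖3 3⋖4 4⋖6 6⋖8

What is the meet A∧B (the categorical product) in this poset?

Answer: A∧B = 1

Trace:
{x : x⊑A ∧ x⊑B} = {0,1}  (A=4, B=5)
  0 ⊑ 1
  1 ⊑ 1
glb = 1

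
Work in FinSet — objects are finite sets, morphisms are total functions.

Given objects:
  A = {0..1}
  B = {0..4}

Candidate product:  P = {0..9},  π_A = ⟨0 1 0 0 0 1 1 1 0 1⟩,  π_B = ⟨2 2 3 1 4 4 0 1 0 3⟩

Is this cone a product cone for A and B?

Answer: VALID PRODUCT

Work:
|A|·|B| = 2·5 = 10;  |P| = 10
Check the pairing map k ↦ (π_A(k), π_B(k)):
  0 -> (0,2)
  1 -> (1,2)
  2 -> (0,3)
  3 -> (0,1)
  4 -> (0,4)
  5 -> (1,4)
  6 -> (1,0)
  7 -> (1,1)
  8 -> (0,0)
  9 -> (1,3)
distinct pairs in image: 10 / 10 needed
  → bijection onto A×B; projections well-typed.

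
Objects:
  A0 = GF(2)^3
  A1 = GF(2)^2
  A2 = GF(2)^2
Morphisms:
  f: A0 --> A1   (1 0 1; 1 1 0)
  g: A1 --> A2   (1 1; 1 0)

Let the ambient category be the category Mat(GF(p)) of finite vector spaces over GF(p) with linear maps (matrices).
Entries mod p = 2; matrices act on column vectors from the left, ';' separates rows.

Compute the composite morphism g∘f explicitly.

  e0=[1,0,0] f-->[1,1] g-->[0,1]
  e1=[0,1,0] f-->[0,1] g-->[1,0]
  e2=[0,0,1] f-->[1,0] g-->[1,1]
composite: (0 1 1; 1 0 1)

Answer: (0 1 1; 1 0 1)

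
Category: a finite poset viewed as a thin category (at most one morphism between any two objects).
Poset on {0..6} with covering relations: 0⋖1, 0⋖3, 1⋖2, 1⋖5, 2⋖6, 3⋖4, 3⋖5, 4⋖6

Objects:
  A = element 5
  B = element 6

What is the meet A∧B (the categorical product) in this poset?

Answer: NO MEET EXISTS

Trace:
Common predecessors of 5,6: {0,1,3}
  maximal lower bounds 1 and 3 are incomparable: neither 1≤3 nor 3≤1
→ no greatest lower bound exists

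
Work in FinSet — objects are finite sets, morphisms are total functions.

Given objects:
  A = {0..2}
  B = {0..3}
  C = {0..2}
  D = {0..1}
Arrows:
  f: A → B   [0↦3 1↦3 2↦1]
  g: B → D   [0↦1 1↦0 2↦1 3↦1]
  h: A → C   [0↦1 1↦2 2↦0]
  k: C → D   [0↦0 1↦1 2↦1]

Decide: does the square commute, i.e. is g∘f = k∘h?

1) trace f;g:
  0 f→3 g→1
  1 f→3 g→1
  2 f→1 g→0
  result₁ = [0↦1 1↦1 2↦0]
2) trace h;k:
  0 h→1 k→1
  1 h→2 k→1
  2 h→0 k→0
  result₂ = [0↦1 1↦1 2↦0]
Equal? equal; square commutes

Answer: COMMUTES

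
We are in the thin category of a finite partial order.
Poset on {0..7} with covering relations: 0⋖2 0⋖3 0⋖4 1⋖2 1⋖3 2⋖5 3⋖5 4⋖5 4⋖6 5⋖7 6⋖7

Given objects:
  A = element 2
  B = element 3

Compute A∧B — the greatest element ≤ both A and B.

Lower bounds of A=2 and B=3: {0,1}
  maximal lower bounds 0 and 1 are incomparable: neither 0<=1 nor 1<=0
→ no greatest lower bound exists

Answer: NO MEET EXISTS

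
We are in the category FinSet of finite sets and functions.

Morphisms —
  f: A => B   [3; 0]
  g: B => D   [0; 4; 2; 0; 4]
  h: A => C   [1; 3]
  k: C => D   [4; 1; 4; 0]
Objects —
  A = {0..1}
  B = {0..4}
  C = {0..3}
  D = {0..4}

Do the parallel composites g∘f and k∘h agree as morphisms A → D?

Along f;g (path 1):
  0 f=>3 g=>0
  1 f=>0 g=>0
  result₁ = [0; 0]
Along h;k (path 2):
  0 h=>1 k=>1
  1 h=>3 k=>0
  result₂ = [1; 0]
Equal? distinct morphisms ✗

Answer: DOES NOT COMMUTE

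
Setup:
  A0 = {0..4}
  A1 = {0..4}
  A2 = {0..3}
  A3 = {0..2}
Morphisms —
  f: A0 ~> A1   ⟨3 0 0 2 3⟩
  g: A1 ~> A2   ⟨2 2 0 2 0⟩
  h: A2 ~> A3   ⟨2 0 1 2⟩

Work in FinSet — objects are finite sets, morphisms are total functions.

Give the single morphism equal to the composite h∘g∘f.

Answer: ⟨1 1 1 2 1⟩

Work:
  0 f~>3 g~>2 h~>1
  1 f~>0 g~>2 h~>1
  2 f~>0 g~>2 h~>1
  3 f~>2 g~>0 h~>2
  4 f~>3 g~>2 h~>1
result: ⟨1 1 1 2 1⟩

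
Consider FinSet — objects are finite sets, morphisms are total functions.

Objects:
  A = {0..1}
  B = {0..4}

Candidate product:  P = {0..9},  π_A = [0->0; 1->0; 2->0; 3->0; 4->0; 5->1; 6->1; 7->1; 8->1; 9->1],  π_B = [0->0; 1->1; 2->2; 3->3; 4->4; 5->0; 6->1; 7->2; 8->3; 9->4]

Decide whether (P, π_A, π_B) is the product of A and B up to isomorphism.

|A|·|B| = 2·5 = 10;  |P| = 10
Check the pairing map k ↦ (π_A(k), π_B(k)):
  0 -> (0,0)
  1 -> (0,1)
  2 -> (0,2)
  3 -> (0,3)
  4 -> (0,4)
  5 -> (1,0)
  6 -> (1,1)
  7 -> (1,2)
  8 -> (1,3)
  9 -> (1,4)
distinct pairs in image: 10 / 10 needed
  → bijection onto A×B; projections well-typed.

Answer: VALID PRODUCT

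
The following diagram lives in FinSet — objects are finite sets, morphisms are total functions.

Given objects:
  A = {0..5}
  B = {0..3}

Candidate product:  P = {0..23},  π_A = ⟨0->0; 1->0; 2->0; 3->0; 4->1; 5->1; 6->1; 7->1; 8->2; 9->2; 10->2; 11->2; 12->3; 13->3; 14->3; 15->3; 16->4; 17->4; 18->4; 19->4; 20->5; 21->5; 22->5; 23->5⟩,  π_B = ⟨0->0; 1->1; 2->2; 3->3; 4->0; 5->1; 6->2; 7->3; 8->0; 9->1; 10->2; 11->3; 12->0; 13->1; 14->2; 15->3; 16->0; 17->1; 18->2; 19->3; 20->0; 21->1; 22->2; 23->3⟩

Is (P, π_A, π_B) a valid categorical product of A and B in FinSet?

Answer: VALID PRODUCT

Trace:
|A|·|B| = 6·4 = 24;  |P| = 24
Check the pairing map k ↦ (π_A(k), π_B(k)):
  0 -> (0,0)
  1 -> (0,1)
  2 -> (0,2)
  3 -> (0,3)
  4 -> (1,0)
  5 -> (1,1)
  6 -> (1,2)
  7 -> (1,3)
  8 -> (2,0)
  9 -> (2,1)
  10 -> (2,2)
  11 -> (2,3)
  12 -> (3,0)
  13 -> (3,1)
  14 -> (3,2)
  15 -> (3,3)
  16 -> (4,0)
  17 -> (4,1)
  18 -> (4,2)
  19 -> (4,3)
  20 -> (5,0)
  21 -> (5,1)
  22 -> (5,2)
  23 -> (5,3)
distinct pairs in image: 24 / 24 needed
  → bijection onto A×B; projections well-typed.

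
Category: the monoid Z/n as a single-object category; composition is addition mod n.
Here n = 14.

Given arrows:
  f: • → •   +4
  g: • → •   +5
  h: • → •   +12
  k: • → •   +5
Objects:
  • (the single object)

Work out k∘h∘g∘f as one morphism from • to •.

Answer: +12

Trace:
  0 +4≡4 +5≡9 +12≡7 +5≡12  (mod 14)
⟦path⟧: +12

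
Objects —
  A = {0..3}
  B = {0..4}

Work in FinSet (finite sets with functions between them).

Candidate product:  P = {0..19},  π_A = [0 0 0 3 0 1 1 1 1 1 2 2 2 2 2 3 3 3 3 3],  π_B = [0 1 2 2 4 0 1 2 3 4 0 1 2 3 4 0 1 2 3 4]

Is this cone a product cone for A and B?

|A|·|B| = 4·5 = 20;  |P| = 20
Check the pairing map k ↦ (π_A(k), π_B(k)):
  0 -> (0,0)
  1 -> (0,1)
  2 -> (0,2)
  3 -> (3,2)
  4 -> (0,4)
  5 -> (1,0)
  6 -> (1,1)
  7 -> (1,2)
  8 -> (1,3)
  9 -> (1,4)
  10 -> (2,0)
  11 -> (2,1)
  12 -> (2,2)
  13 -> (2,3)
  14 -> (2,4)
  15 -> (3,0)
  16 -> (3,1)
  17 -> (3,2)  ✗ repeats pair of k=3
  18 -> (3,3)
  19 -> (3,4)
distinct pairs in image: 19 / 20 needed
  → (3,2) hit at k=3 and k=17

Answer: NOT A VALID PRODUCT — duplicate pair at indices 17,3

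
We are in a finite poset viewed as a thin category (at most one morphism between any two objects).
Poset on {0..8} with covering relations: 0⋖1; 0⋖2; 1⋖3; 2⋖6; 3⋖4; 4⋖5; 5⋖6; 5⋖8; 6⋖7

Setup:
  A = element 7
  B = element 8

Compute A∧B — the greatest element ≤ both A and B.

Common predecessors of 7,8: {0,1,3,4,5}
  0 ≤ 5
  1 ≤ 5
  3 ≤ 5
  4 ≤ 5
  5 ≤ 5
glb = 5

Answer: A∧B = 5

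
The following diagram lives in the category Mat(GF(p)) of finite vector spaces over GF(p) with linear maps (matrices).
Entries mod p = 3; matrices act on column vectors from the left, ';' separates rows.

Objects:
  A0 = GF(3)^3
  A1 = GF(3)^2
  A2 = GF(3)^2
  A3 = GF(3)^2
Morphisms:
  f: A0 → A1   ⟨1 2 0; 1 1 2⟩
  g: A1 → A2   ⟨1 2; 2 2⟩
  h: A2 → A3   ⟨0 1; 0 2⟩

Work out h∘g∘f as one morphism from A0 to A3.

  e0=⟨1,0,0⟩ f→⟨1,1⟩ g→⟨0,1⟩ h→⟨1,2⟩
  e1=⟨0,1,0⟩ f→⟨2,1⟩ g→⟨1,0⟩ h→⟨0,0⟩
  e2=⟨0,0,1⟩ f→⟨0,2⟩ g→⟨1,1⟩ h→⟨1,2⟩
composite: ⟨1 0 1; 2 0 2⟩

Answer: ⟨1 0 1; 2 0 2⟩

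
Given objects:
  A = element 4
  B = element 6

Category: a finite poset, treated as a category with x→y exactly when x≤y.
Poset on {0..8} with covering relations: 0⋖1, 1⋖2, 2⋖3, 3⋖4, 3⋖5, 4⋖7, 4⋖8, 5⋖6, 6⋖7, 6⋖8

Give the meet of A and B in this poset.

{x : x⊑A ∧ x⊑B} = {0,1,2,3}  (A=4, B=6)
  0 ⊑ 3
  1 ⊑ 3
  2 ⊑ 3
  3 ⊑ 3
glb = 3

Answer: A∧B = 3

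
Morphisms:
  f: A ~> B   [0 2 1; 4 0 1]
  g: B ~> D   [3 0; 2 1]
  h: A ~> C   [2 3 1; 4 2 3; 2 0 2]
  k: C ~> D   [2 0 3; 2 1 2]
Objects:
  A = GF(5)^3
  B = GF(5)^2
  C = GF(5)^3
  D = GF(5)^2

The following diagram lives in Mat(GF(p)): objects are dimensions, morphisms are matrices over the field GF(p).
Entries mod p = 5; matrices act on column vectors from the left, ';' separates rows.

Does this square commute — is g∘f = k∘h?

Answer: DOES NOT COMMUTE

Derivation:
1) trace f;g:
  e0=[1,0,0] f~>[0,4] g~>[0,4]
  e1=[0,1,0] f~>[2,0] g~>[1,4]
  e2=[0,0,1] f~>[1,1] g~>[3,3]
  result₁ = [0 1 3; 4 4 3]
2) trace h;k:
  e0=[1,0,0] h~>[2,4,2] k~>[0,2]
  e1=[0,1,0] h~>[3,2,0] k~>[1,3]
  e2=[0,0,1] h~>[1,3,2] k~>[3,4]
  result₂ = [0 1 3; 2 3 4]
Equal? NO — does not commute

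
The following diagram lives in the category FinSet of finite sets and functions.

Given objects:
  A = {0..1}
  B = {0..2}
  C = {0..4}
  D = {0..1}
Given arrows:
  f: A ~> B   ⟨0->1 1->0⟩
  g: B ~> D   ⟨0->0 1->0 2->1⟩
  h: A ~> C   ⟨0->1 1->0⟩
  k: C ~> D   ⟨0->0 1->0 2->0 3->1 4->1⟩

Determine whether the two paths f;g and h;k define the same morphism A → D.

Path 1 = f;g:
  0 f~>1 g~>0
  1 f~>0 g~>0
  ⟦path⟧₁ = ⟨0->0 1->0⟩
Path 2 = h;k:
  0 h~>1 k~>0
  1 h~>0 k~>0
  ⟦path⟧₂ = ⟨0->0 1->0⟩
Equal? same morphism ✓

Answer: COMMUTES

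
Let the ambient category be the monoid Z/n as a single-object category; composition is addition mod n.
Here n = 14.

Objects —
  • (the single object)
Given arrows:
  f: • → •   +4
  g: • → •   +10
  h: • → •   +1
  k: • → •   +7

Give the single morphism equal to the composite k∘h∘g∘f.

  0 +4≡4 +10≡0 +1≡1 +7≡8  (mod 14)
composite: +8

Answer: +8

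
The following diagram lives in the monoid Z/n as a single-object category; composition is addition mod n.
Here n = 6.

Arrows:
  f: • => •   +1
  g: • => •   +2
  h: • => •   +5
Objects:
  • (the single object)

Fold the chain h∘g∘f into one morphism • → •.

Answer: +2

Derivation:
  0 +1≡1 +2≡3 +5≡2  (mod 6)
result: +2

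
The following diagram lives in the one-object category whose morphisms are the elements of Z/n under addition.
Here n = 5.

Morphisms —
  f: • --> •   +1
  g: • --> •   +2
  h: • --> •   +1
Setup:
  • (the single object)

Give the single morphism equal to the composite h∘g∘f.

Answer: +4

Work:
  0 +1≡1 +2≡3 +1≡4  (mod 5)
composite: +4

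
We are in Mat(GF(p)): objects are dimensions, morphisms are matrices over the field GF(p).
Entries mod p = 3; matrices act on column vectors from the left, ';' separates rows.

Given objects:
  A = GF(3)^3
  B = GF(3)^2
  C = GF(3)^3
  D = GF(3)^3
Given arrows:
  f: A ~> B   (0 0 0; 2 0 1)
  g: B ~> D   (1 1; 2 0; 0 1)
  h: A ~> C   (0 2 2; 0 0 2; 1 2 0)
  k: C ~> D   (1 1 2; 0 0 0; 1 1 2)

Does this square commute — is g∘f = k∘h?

Answer: COMMUTES

Trace:
1) trace f;g:
  e0=⟨1,0,0⟩ f~>⟨0,2⟩ g~>⟨2,0,2⟩
  e1=⟨0,1,0⟩ f~>⟨0,0⟩ g~>⟨0,0,0⟩
  e2=⟨0,0,1⟩ f~>⟨0,1⟩ g~>⟨1,0,1⟩
  ⟦path⟧₁ = (2 0 1; 0 0 0; 2 0 1)
2) trace h;k:
  e0=⟨1,0,0⟩ h~>⟨0,0,1⟩ k~>⟨2,0,2⟩
  e1=⟨0,1,0⟩ h~>⟨2,0,2⟩ k~>⟨0,0,0⟩
  e2=⟨0,0,1⟩ h~>⟨2,2,0⟩ k~>⟨1,0,1⟩
  ⟦path⟧₂ = (2 0 1; 0 0 0; 2 0 1)
Equal? equal; square commutes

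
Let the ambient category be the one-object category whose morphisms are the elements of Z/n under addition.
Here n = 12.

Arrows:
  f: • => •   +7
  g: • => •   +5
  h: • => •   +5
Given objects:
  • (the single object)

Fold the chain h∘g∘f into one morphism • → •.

  0 +7≡7 +5≡0 +5≡5  (mod 12)
composite: +5

Answer: +5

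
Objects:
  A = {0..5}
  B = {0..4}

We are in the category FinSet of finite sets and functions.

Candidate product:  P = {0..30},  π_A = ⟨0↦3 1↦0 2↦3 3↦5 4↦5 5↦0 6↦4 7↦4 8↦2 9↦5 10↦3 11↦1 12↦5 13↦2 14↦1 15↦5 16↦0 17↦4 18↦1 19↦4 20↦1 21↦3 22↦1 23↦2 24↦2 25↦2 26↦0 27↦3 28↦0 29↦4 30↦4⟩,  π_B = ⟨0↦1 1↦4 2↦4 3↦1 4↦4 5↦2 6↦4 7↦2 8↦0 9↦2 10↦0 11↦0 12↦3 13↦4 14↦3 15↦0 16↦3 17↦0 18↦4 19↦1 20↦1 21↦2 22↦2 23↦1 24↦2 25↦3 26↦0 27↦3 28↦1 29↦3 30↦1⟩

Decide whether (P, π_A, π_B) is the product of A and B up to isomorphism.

Answer: NOT A VALID PRODUCT — |P|=31 ≠ |A|·|B|=30

Trace:
|A|·|B| = 6·5 = 30;  |P| = 31
  → cardinalities differ; no bijection possible.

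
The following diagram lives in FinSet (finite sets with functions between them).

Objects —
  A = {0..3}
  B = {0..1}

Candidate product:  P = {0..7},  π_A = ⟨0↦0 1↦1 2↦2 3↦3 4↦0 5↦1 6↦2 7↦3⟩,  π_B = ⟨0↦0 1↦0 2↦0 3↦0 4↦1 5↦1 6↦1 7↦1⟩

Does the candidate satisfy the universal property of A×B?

Answer: VALID PRODUCT

Derivation:
|A|·|B| = 4·2 = 8;  |P| = 8
Check the pairing map k ↦ (π_A(k), π_B(k)):
  0 ↦ (0,0)
  1 ↦ (1,0)
  2 ↦ (2,0)
  3 ↦ (3,0)
  4 ↦ (0,1)
  5 ↦ (1,1)
  6 ↦ (2,1)
  7 ↦ (3,1)
distinct pairs in image: 8 / 8 needed
  → bijection onto A×B; projections well-typed.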